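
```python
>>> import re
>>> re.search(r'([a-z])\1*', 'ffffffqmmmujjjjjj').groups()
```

The match spans [0:6] → 'ffffff'.
Captured: group 1 = 'f'.

('f',)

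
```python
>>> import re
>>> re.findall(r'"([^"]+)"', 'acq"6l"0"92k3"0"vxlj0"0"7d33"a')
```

Walking the string: at [3:7] match '"6l"', group 1 = '6l'; at [8:14] match '"92k3"', group 1 = '92k3'; at [15:22] match '"vxlj0"', group 1 = 'vxlj0'; at [23:29] match '"7d33"', group 1 = '7d33'.
With a single group, `findall` returns only what that group captured — 4 items.

['6l', '92k3', 'vxlj0', '7d33']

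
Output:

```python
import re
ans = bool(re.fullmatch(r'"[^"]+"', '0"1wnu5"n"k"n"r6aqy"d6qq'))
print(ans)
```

False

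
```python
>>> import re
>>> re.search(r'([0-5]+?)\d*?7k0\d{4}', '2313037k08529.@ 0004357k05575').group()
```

The match spans [0:13] → '2313037k08529'.

'2313037k08529'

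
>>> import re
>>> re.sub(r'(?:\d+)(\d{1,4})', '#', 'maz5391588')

'maz#'

The pattern matches one or more of a digit (non-capturing group); then 1 to 4 of a digit (captured).
Each match is replaced by '#'.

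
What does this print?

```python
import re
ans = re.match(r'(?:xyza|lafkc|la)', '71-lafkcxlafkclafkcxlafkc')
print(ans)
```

`re.match` only tries the pattern at the start of the string.
Here the string doesn't start with a match, so the call returns None.

None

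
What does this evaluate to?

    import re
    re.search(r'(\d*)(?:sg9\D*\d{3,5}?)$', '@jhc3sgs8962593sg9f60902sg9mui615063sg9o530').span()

The match spans [30:43] → '615063sg9o530'.

(30, 43)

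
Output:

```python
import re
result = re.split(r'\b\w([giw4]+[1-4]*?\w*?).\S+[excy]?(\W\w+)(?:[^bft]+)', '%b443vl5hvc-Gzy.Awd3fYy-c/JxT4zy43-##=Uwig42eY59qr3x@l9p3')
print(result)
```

The pattern matches a word boundary (`\b`, zero-width); then a word character; then one or more of one of [giw4], then zero or more of a character in [1-4] (lazy), then zero or more of a word character (lazy) (captured); then any character, then one or more of a non-whitespace character, then optionally one of [excy]; then a non-word character, then one or more of a word character (captured); then one or more of any character except [bft] (non-capturing group).
Lazy quantifiers expand one character at a time until the remainder of the pattern can match.
Matches to split on: at [1:57] → 'b443vl5hvc-Gzy.Awd3fYy-c/JxT4zy43-##=Uwig42eY59qr3x@l9p3'.
`re.split` interleaves the captured-group text with the surrounding fragments.

['%', '44', '@l9p', '']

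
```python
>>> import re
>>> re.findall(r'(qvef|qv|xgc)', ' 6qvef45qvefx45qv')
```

Alternation tries branches left to right and keeps the first one that lets the overall match succeed at that position.
One capturing group, so `findall` returns just the captured substring from each match — 3 in all.

['qvef', 'qvef', 'qv']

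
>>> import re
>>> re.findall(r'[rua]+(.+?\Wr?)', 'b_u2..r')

['2.']

This matches one or more of one of [rua]; then one or more of any character (lazy), then a non-word character, then optionally a literal 'r' (captured).
With a single group, `findall` returns only what that group captured — 1 item.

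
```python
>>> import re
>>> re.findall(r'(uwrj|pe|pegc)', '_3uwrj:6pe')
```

['uwrj', 'pe']

Matches: at [2:6] match 'uwrj', group 1 = 'uwrj'; at [8:10] match 'pe', group 1 = 'pe'.
One capturing group, so `findall` returns just the captured substring from each match — 2 in all.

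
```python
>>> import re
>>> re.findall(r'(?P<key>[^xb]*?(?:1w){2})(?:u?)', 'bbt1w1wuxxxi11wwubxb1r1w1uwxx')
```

This matches zero or more of any character except [xb] (lazy), then the literal '1w' repeated 2 times (captured as 'key'); then optionally a literal 'u' (non-capturing group).
Scanning left to right: at [2:8] match 't1w1wu', group 1 = 't1w1w'.
One capturing group, so `findall` returns just the captured substring from the one match — 1 in all.

['t1w1w']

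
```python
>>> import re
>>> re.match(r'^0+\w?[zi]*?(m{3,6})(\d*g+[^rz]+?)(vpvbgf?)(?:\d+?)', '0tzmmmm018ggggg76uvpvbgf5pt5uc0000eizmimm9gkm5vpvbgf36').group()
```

'0tzmmmm018ggggg76uvpvbgf5'

The pattern matches anchored at the start of the string; then one or more of the literal '0', then optionally a word character, then zero or more of one of [zi] (lazy); then 3 to 6 of a literal 'm' (captured); then zero or more of a digit, then one or more of a literal 'g', then one or more of any character except [rz] (lazy) (captured); then the literal 'vpv', then the literal 'bg', then optionally the literal 'f' (captured); then one or more of a digit (lazy) (non-capturing group).
`re.match` won't scan ahead — the pattern has to work from the very first character.
The match spans [0:25] → '0tzmmmm018ggggg76uvpvbgf5'.
Captured: group 1 = 'mmmm', group 2 = '018ggggg76u', group 3 = 'vpvbgf'.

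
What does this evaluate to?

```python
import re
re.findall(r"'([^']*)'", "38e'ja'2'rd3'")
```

Scanning left to right: at [3:7] match "'ja'", group 1 = 'ja'; at [8:13] match "'rd3'", group 1 = 'rd3'.
`findall` collects group 1 from each match (2 total).

['ja', 'rd3']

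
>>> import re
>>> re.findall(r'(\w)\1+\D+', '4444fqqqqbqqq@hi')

['4']

`\1` is not a pattern — it's the concrete string captured by group 1, re-applied verbatim.
One capturing group, so `findall` returns just the captured substring from the one match — 1 in all.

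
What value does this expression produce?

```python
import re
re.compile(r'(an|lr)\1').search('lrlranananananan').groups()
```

('lr',)

The backreference `\1` re-matches whatever the first group consumed, character for character.
Unlike `match`, `search` isn't anchored — it looks for the pattern anywhere in the string.
The match spans [0:4] → 'lrlr'.
Captured: group 1 = 'lr'.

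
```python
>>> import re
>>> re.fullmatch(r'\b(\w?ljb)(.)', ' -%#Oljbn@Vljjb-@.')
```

None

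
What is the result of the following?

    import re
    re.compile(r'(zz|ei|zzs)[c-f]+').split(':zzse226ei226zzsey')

With a capturing group present, the delimiter's captured portion is kept in the result list.

[':', 'zzs', '226ei226', 'zzs', 'y']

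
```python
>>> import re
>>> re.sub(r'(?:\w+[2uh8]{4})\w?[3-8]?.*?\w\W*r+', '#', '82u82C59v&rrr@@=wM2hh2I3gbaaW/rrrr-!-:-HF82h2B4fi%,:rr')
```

'#@@=#-!-:-#'

Pattern: one or more of a word character, then exactly 4 of one of [2uh8] (non-capturing group); then optionally a word character, then optionally a character in [3-8], then zero or more of any character (lazy); then a word character, then zero or more of a non-word character, then one or more of a literal 'r'.
Matches: at [0:13] → '82u82C59v&rrr'; at [16:34] → 'wM2hh2I3gbaaW/rrrr'; at [39:54] → 'HF82h2B4fi%,:rr'.
Every occurrence is swapped for '#'.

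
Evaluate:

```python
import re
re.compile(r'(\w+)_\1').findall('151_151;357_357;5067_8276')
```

['151', '357']

The backreference `\1` re-matches whatever the first group consumed, character for character.
Walking the string: at [0:7] match '151_151', group 1 = '151'; at [8:15] match '357_357', group 1 = '357'.
With a single group, `findall` returns only what that group captured — 2 items.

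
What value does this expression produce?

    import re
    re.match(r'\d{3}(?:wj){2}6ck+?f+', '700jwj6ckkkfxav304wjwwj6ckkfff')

None

`match` is anchored at position 0; if the pattern doesn't fit there, it returns None.
Here the pattern fails at index 0, so the call returns None.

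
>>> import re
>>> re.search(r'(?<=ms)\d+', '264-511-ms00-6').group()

The positive lookaround only admits positions where the adjacent text matches; those characters stay outside the span.
`search` walks the string left to right and returns the first match it finds.
The match spans [10:12] → '00'.

'00'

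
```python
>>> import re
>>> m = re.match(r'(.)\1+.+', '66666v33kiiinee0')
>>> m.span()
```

(0, 16)

`\1` is not a pattern — it's the concrete string captured by group 1, re-applied verbatim.
`re.match` only tries the pattern at the start of the string.
The match spans [0:16] → '66666v33kiiinee0'.
Captured: group 1 = '6'.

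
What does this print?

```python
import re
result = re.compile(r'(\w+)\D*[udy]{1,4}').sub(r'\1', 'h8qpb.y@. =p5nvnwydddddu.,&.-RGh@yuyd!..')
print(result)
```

h8qpb@. =p5nvnwydddddu!..

The replacement refers to a captured group, so each match is rewritten using its own captured text.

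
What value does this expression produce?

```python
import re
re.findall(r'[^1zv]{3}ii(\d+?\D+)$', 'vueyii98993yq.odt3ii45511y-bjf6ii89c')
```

One capturing group, so `findall` returns just the captured substring from the one match — 1 in all.

['89c']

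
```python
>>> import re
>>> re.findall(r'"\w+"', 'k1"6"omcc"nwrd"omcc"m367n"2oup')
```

['"6"', '"nwrd"', '"m367n"']

With no groups in the pattern, `findall` gives back each whole match — 3 here.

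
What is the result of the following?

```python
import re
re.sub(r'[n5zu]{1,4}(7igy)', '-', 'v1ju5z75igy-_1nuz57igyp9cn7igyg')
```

'v1ju5z75igy-_1-p9c-g'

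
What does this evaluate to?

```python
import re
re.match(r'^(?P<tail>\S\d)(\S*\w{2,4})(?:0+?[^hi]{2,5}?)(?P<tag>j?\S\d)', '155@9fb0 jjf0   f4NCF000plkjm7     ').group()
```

'155@9fb0 jjf0'

Pattern: anchored at the start of the string; then a non-whitespace character, then a digit (captured as 'tail'); then zero or more of a non-whitespace character, then 2 to 4 of a word character (captured); then one or more of a literal '0' (lazy), then 2 to 5 of any character except [hi] (lazy) (non-capturing group); then optionally the literal 'j', then a non-whitespace character, then a digit (captured as 'tag').
With `match`, the pattern is implicitly anchored at the beginning.
The match spans [0:13] → '155@9fb0 jjf0'.
Captured: group 1 = '15', group 2 = '5@9fb', group 3 = 'jf0'.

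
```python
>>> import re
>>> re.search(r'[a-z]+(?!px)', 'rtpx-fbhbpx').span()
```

The negative lookaround is zero-width — it rules out positions where the adjacent text would match, without consuming anything.
`search` walks the string left to right and returns the first match it finds.
The match spans [0:4] → 'rtpx'.

(0, 4)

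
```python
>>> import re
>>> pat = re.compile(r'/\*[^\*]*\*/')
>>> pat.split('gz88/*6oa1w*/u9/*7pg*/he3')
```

['gz88', 'u9', 'he3']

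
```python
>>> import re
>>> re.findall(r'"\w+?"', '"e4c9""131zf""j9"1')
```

Since nothing is captured, `findall` lists the 3 matched substrings directly.

['"e4c9"', '"131zf"', '"j9"']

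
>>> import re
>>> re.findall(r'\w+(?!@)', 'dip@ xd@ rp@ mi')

Because the assertion is negative and zero-width, positions next to the forbidden text are skipped.
Scanning left to right: at [0:2] → 'di'; at [5:6] → 'x'; at [9:10] → 'r'; at [13:15] → 'mi'.
No capturing groups, so `findall` returns the 4 full match strings.

['di', 'x', 'r', 'mi']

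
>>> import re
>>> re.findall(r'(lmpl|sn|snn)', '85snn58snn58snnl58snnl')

Branches in `(...|...)` are attempted left-to-right; the first branch that allows the whole pattern to succeed is taken.
Walking the string: at [2:4] match 'sn', group 1 = 'sn'; at [7:9] match 'sn', group 1 = 'sn'; at [12:14] match 'sn', group 1 = 'sn'; at [18:20] match 'sn', group 1 = 'sn'.
One capturing group, so `findall` returns just the captured substring from each match — 4 in all.

['sn', 'sn', 'sn', 'sn']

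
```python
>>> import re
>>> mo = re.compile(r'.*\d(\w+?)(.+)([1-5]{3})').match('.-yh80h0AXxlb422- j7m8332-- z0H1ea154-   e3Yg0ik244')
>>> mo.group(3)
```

'244'

The pattern matches zero or more of any character, then a digit; then one or more of a word character (lazy) (captured); then one or more of any character (captured); then exactly 3 of a character in [1-5] (captured).
`match` is anchored at position 0; if the pattern doesn't fit there, it returns None.
The match spans [0:51] → '.-yh80h0AXxlb422- j7m8332-- z0H1ea154-   e3Yg0ik244'.
Captured: group 1 = 'i', group 2 = 'k', group 3 = '244'.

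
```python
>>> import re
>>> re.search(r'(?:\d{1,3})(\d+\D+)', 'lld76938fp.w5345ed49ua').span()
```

(3, 12)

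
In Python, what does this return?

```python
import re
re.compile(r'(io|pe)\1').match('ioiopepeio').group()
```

'ioio'

A backreference is literal: `\1` must see the identical characters the first group matched.
`match` is anchored at position 0; if the pattern doesn't fit there, it returns None.
The match spans [0:4] → 'ioio'.
Captured: group 1 = 'io'.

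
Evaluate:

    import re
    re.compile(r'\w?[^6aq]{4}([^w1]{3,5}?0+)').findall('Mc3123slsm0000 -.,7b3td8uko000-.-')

The pattern matches optionally a word character, then exactly 4 of any character except [6aq]; then 3 to 5 of any character except [w1] (lazy), then one or more of the literal '0' (captured).
Scanning left to right: at [0:14] match 'Mc3123slsm0000', group 1 = '3slsm0000'; at [18:30] match '7b3td8uko000', group 1 = '8uko000'.
With a single group, `findall` returns only what that group captured — 2 items.

['3slsm0000', '8uko000']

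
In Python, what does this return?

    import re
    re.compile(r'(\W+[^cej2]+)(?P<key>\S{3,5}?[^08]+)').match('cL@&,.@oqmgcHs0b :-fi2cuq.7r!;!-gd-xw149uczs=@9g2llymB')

None

`match` is anchored at position 0; if the pattern doesn't fit there, it returns None.
Here the pattern fails at index 0, so the call returns None.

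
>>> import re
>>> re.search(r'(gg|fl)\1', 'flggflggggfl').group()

'gggg'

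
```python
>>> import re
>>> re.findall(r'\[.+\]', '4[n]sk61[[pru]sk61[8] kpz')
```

['[n]sk61[[pru]sk61[8]']

`findall` yields the raw match text (1 of them) because the pattern has no groups.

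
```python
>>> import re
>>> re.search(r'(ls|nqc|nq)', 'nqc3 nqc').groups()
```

('nqc',)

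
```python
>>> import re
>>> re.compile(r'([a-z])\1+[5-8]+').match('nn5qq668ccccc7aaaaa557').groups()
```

('n',)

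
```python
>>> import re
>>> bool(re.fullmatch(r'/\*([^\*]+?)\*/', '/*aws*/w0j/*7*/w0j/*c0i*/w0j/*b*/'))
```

False

`re.fullmatch` is like wrapping the pattern in `^…$` (in single-line mode).
Here the string isn't matched end-to-end, so the call returns None, and `bool(None)` is False.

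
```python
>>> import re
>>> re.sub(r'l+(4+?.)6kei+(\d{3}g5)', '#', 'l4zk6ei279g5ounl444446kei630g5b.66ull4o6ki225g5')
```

Pattern: one or more of a literal 'l'; then one or more of a literal '4' (lazy), then any character (captured); then the literal '6ke', then one or more of a literal 'i'; then exactly 3 of a digit, then the literal 'g5' (captured).
Matches: at [15:30] → 'l444446kei630g5'.
Every occurrence is swapped for '#'.

'l4zk6ei279g5oun#b.66ull4o6ki225g5'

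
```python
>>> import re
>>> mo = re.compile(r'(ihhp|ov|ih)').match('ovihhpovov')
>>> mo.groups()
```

`match` is anchored at position 0; if the pattern doesn't fit there, it returns None.
The match spans [0:2] → 'ov'.
Captured: group 1 = 'ov'.

('ov',)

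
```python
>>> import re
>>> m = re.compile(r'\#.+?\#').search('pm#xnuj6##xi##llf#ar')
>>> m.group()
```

'#xnuj6#'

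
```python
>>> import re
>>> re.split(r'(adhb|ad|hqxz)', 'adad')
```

['', 'ad', '', 'ad', '']

Matches to split on: at [0:2] → 'ad'; at [2:4] → 'ad'.
`re.split` interleaves the captured-group text with the surrounding fragments.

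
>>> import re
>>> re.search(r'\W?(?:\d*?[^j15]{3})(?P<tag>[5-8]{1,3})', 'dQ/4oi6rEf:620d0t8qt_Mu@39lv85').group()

This matches optionally a non-word character; then zero or more of a digit (lazy), then exactly 3 of any character except [j15] (non-capturing group); then 1 to 3 of a character in [5-8] (captured as 'tag').
`re.search` scans for the first position where the pattern succeeds.
The match spans [2:7] → '/4oi6'.
Captured: group 1 = '6'.

'/4oi6'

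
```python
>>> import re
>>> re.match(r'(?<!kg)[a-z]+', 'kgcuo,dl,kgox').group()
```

`(?!…)`/`(?<!…)` only lets a position through if the neighbouring text does NOT match; no characters are consumed.
`match` is anchored at position 0; if the pattern doesn't fit there, it returns None.
The match spans [0:5] → 'kgcuo'.

'kgcuo'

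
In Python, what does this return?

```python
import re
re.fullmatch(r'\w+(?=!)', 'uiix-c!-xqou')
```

`fullmatch` succeeds only if the pattern covers the string from start to end.
Here the pattern can't cover the whole string, so the call returns None.

None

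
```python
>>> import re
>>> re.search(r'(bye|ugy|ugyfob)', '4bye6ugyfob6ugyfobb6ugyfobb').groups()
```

('bye',)

The match spans [1:4] → 'bye'.
Captured: group 1 = 'bye'.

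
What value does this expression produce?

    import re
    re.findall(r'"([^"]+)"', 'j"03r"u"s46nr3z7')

['03r']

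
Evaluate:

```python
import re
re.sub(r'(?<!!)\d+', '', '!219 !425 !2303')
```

The negative lookaround is zero-width — it rules out positions where the adjacent text would match, without consuming anything.
Matches: at [2:4] → '19'; at [7:9] → '25'; at [12:15] → '303'.
Every occurrence is swapped for ''.

'!2 !4 !2'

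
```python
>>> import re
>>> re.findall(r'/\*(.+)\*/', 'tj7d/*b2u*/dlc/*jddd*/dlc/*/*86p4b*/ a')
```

Walking the string: at [4:36] match '/*b2u*/dlc/*jddd*/dlc/*/*86p4b*/', group 1 = 'b2u*/dlc/*jddd*/dlc/*/*86p4b'.
`findall` collects group 1 from the one match (1 total).

['b2u*/dlc/*jddd*/dlc/*/*86p4b']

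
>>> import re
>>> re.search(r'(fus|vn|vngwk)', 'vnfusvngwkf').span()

(0, 2)

The match spans [0:2] → 'vn'.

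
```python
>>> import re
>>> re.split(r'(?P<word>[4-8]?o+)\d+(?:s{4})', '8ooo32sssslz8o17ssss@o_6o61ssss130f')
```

The pattern matches optionally a character in [4-8], then one or more of the literal 'o' (captured as 'word'); then one or more of a digit; then exactly 4 of a literal 's' (non-capturing group).
Matches to split on: at [0:10] → '8ooo32ssss'; at [12:20] → '8o17ssss'; at [23:31] → '6o61ssss'.
The group in the pattern means `split` returns the separators' captures alongside the pieces.

['', '8ooo', 'lz', '8o', '@o_', '6o', '130f']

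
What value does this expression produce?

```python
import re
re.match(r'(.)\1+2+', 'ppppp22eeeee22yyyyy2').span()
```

(0, 7)

A backreference is literal: `\1` must see the identical characters the first group matched.
`re.match` won't scan ahead — the pattern has to work from the very first character.
The match spans [0:7] → 'ppppp22'.
Captured: group 1 = 'p'.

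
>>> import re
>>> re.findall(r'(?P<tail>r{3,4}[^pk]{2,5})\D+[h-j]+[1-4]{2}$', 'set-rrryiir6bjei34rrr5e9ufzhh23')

['rrr5e9uf']

Pattern: 3 to 4 of the literal 'r', then 2 to 5 of any character except [pk] (captured as 'tail'); then one or more of a non-digit; then one or more of a character in [h-j], then exactly 2 of a character in [1-4]; then anchored at the end.
`findall` collects group 1 from the one match (1 total).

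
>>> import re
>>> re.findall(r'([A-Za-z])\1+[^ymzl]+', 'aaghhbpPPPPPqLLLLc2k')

['a']

`\1` is not a pattern — it's the concrete string captured by group 1, re-applied verbatim.
Walking the string: at [0:20] match 'aaghhbpPPPPPqLLLLc2k', group 1 = 'a'.
With a single group, `findall` returns only what that group captured — 1 item.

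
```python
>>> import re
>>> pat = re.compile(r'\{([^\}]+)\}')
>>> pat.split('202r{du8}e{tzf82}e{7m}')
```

Because the pattern has a capturing group, `split` also inserts each captured text between the pieces.

['202r', 'du8', 'e', 'tzf82', 'e', '7m', '']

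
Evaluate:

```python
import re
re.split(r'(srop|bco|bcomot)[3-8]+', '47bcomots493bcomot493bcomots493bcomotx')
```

['47bcomots493', 'bcomot', '93bcomots493bcomotx']

The group in the pattern means `split` returns the separators' captures alongside the pieces.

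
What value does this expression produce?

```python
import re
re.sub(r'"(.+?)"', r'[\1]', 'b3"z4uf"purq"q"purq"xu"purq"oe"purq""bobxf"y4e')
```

'b3[z4uf]purq[q]purq[xu]purq[oe]purq["bobxf]y4e'

The `?` after the quantifier makes it lazy — it takes as little as possible before letting the rest of the pattern try.
Matches: at [2:8] → '"z4uf"'; at [12:15] → '"q"'; at [19:23] → '"xu"'; at [27:31] → '"oe"'; at [35:43] → '""bobxf"'.
The replacement refers to a captured group, so each match is rewritten using its own captured text.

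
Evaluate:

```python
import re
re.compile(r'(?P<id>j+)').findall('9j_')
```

Because there's exactly one group, `findall` drops the full match and keeps group 1 from the one hit.

['j']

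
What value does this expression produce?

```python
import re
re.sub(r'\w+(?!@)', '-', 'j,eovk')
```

The negative lookahead/lookbehind blocks any match where the forbidden context is present.
Matches: at [0:1] → 'j'; at [2:6] → 'eovk'.
`sub` substitutes '-' at each match site.

'-,-'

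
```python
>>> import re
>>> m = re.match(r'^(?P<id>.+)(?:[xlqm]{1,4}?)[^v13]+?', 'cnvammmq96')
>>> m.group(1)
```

The match spans [0:9] → 'cnvammmq9'.
Captured: group 1 = 'cnvammm'.

'cnvammm'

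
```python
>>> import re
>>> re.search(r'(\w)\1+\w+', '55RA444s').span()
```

The backreference `\1` re-matches whatever the first group consumed, character for character.
`search` walks the string left to right and returns the first match it finds.
The match spans [0:8] → '55RA444s'.
Captured: group 1 = '5'.

(0, 8)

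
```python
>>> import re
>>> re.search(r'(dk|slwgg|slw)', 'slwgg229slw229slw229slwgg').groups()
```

('slwgg',)

Alternation isn't longest-match — the leftmost alternative that fits at this position is chosen.
Unlike `match`, `search` isn't anchored — it looks for the pattern anywhere in the string.
The match spans [0:5] → 'slwgg'.
Captured: group 1 = 'slwgg'.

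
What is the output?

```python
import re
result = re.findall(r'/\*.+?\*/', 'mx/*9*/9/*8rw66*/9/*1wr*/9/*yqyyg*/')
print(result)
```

Scanning left to right: at [2:7] → '/*9*/'; at [8:17] → '/*8rw66*/'; at [18:25] → '/*1wr*/'; at [26:35] → '/*yqyyg*/'.
`findall` yields the raw match text (4 of them) because the pattern has no groups.

['/*9*/', '/*8rw66*/', '/*1wr*/', '/*yqyyg*/']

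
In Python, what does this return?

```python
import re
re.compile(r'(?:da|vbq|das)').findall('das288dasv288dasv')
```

['da', 'da', 'da']

Alternation isn't longest-match — the leftmost alternative that fits at this position is chosen.
Walking the string: at [0:2] → 'da'; at [6:8] → 'da'; at [13:15] → 'da'.
With no groups in the pattern, `findall` gives back each whole match — 3 here.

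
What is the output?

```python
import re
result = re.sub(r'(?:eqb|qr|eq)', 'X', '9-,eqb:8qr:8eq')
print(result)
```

9-,X:8X:8X

Alternation tries branches left to right and keeps the first one that lets the overall match succeed at that position.
`sub` substitutes 'X' at each match site.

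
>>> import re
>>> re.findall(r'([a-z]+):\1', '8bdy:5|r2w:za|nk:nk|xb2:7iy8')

`\1` is not a pattern — it's the concrete string captured by group 1, re-applied verbatim.
Walking the string: at [14:19] match 'nk:nk', group 1 = 'nk'.
`findall` collects group 1 from the one match (1 total).

['nk']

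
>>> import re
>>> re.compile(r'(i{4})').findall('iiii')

['iiii']

Because there's exactly one group, `findall` drops the full match and keeps group 1 from the one hit.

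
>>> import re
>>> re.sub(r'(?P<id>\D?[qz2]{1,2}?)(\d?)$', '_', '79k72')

'79k7_'

The pattern matches optionally a non-digit, then 1 to 2 of one of [qz2] (lazy) (captured as 'id'); then optionally a digit (captured); then anchored at the end.
Matches: at [4:5] → '2'.
`sub` substitutes '_' at each match site.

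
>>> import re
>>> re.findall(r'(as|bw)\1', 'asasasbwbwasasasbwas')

['as', 'bw', 'as']

A backreference is literal: `\1` must see the identical characters the first group matched.
Walking the string: at [0:4] match 'asas', group 1 = 'as'; at [6:10] match 'bwbw', group 1 = 'bw'; at [10:14] match 'asas', group 1 = 'as'.
With a single group, `findall` returns only what that group captured — 3 items.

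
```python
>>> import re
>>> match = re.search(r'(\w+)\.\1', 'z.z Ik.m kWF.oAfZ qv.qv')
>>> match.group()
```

The backreference `\1` re-matches whatever the first group consumed, character for character.
The match spans [0:3] → 'z.z'.

'z.z'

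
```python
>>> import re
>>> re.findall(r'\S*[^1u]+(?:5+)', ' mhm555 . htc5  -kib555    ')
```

This matches zero or more of a non-whitespace character, then one or more of any character except [1u]; then one or more of a literal '5' (non-capturing group).
Matches: at [0:23] → ' mhm555 . htc5  -kib555'.
No capturing groups, so `findall` returns the 1 full match string.

[' mhm555 . htc5  -kib555']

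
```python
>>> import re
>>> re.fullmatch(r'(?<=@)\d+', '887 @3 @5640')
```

None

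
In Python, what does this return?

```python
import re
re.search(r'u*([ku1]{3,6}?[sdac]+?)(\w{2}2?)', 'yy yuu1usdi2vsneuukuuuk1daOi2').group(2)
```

This matches zero or more of a literal 'u'; then 3 to 6 of one of [ku1] (lazy), then one or more of one of [sdac] (lazy) (captured); then exactly 2 of a word character, then optionally a literal '2' (captured).
The `?` after the quantifier makes it lazy — it takes as little as possible before letting the rest of the pattern try.
`search` walks the string left to right and returns the first match it finds.
The match spans [4:12] → 'uu1usdi2'.
Captured: group 1 = 'u1us', group 2 = 'di2'.

'di2'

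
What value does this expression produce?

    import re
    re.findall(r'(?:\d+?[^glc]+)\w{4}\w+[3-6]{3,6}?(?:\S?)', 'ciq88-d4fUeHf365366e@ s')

This matches one or more of a digit (lazy), then one or more of any character except [glc] (non-capturing group); then exactly 4 of a word character, then one or more of a word character, then 3 to 6 of a character in [3-6] (lazy); then optionally a non-whitespace character (non-capturing group).
Walking the string: at [3:20] → '88-d4fUeHf365366e'.
Since nothing is captured, `findall` lists the 1 matched substring directly.

['88-d4fUeHf365366e']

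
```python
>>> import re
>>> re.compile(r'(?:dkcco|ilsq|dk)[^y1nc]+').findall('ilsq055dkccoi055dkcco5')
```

['ilsq055dk', 'dkcco5']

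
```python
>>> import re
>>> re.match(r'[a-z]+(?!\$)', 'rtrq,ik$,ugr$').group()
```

'rtrq'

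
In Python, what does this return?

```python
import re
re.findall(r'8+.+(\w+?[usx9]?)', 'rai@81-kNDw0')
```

['0']

The pattern matches one or more of a literal '8', then one or more of any character; then one or more of a word character (lazy), then optionally one of [usx9] (captured).
Because there's exactly one group, `findall` drops the full match and keeps group 1 from the one hit.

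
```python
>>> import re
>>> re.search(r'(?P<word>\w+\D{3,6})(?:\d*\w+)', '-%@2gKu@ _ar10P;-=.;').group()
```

'2gKu@ _ar10P'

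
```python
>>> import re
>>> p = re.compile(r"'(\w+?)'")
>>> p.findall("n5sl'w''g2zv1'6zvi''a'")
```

['w', 'g2zv1', 'a']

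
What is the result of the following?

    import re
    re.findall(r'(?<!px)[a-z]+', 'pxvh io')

['pxvh', 'io']

Because the assertion is negative and zero-width, positions next to the forbidden text are skipped.
With no groups in the pattern, `findall` gives back each whole match — 2 here.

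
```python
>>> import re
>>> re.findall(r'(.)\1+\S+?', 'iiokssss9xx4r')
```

['i', 's', 'x']

After group 1 captures some text, `\1` only succeeds where that same text appears again.
Scanning left to right: at [0:3] match 'iio', group 1 = 'i'; at [4:9] match 'ssss9', group 1 = 's'; at [9:12] match 'xx4', group 1 = 'x'.
Because there's exactly one group, `findall` drops the full match and keeps group 1 from each hit.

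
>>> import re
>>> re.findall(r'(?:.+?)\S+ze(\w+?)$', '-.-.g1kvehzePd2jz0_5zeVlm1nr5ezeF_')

Because there's exactly one group, `findall` drops the full match and keeps group 1 from the one hit.

['F_']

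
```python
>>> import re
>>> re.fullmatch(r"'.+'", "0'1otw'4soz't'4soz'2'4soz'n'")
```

None

For `fullmatch`, every character of the input must be accounted for by the pattern.
Here the pattern can't cover the whole string, so the call returns None.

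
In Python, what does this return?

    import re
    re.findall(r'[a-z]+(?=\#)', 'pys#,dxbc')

['pys']

The `(?=…)`/`(?<=…)` assertion just peeks at neighbouring text; it doesn't advance the match position.
`findall` yields the raw match text (1 of them) because the pattern has no groups.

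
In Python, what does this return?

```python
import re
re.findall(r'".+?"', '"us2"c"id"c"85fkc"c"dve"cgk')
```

['"us2"', '"id"', '"85fkc"', '"dve"']

The `?` after the quantifier makes it lazy — it takes as little as possible before letting the rest of the pattern try.
Since nothing is captured, `findall` lists the 4 matched substrings directly.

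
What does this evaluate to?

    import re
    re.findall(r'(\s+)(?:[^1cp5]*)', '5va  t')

Pattern: one or more of whitespace (captured); then zero or more of any character except [1cp5] (non-capturing group).
Matches: at [3:6] match '  t', group 1 = '  '.
With a single group, `findall` returns only what that group captured — 1 item.

['  ']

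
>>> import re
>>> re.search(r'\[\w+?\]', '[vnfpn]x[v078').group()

`re.search` scans for the first position where the pattern succeeds.
The match spans [0:7] → '[vnfpn]'.

'[vnfpn]'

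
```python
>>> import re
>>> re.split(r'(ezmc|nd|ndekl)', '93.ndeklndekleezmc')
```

The regex engine tests alternatives in the order written; an earlier branch that matches wins even if a later one would match more.
`re.split` interleaves the captured-group text with the surrounding fragments.

['93.', 'nd', 'ekl', 'nd', 'ekle', 'ezmc', '']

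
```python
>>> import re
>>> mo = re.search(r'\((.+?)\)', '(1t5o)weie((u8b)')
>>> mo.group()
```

'(1t5o)'

A non-greedy quantifier consumes as few characters as it can — just enough that the remainder of the pattern still matches from where it stops; whatever follows it matches normally.
The match spans [0:6] → '(1t5o)'.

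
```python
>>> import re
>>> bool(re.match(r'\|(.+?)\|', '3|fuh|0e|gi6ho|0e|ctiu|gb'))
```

`re.match` won't scan ahead — the pattern has to work from the very first character.
Here the pattern fails at index 0, so the call returns None, and `bool(None)` is False.

False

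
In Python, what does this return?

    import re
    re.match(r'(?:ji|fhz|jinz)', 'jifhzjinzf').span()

(0, 2)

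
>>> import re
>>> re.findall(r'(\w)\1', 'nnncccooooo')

['n', 'c', 'o', 'o']

The backreference `\1` re-matches whatever the first group consumed, character for character.
Scanning left to right: at [0:2] match 'nn', group 1 = 'n'; at [3:5] match 'cc', group 1 = 'c'; at [6:8] match 'oo', group 1 = 'o'; at [8:10] match 'oo', group 1 = 'o'.
`findall` collects group 1 from each match (4 total).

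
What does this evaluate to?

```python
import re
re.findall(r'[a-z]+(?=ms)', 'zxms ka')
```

The lookaround is zero-width — it requires the adjacent text to match without consuming it, so the asserted text isn't part of the match.
With no groups in the pattern, `findall` gives back each whole match — 1 here.

['zx']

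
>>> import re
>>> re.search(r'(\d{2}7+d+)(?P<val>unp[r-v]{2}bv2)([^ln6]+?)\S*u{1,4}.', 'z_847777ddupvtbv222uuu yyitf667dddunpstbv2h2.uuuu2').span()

The pattern matches exactly 2 of a digit, then one or more of the literal '7', then one or more of the literal 'd' (captured); then the literal 'unp', then exactly 2 of a character in [r-v], then the literal 'bv2' (captured as 'val'); then one or more of any character except [ln6] (lazy) (captured); then zero or more of a non-whitespace character, then 1 to 4 of a literal 'u', then any character.
The match spans [28:50] → '667dddunpstbv2h2.uuuu2'.

(28, 50)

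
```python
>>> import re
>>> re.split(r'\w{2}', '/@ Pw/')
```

The pattern matches exactly 2 of a word character.
Matches to split on: at [3:5] → 'Pw'.
`split` removes every match and returns the 2 fragments in between.

['/@ ', '/']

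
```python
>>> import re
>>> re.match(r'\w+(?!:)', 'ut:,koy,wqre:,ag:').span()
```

With `match`, the pattern is implicitly anchored at the beginning.
The match spans [0:1] → 'u'.

(0, 1)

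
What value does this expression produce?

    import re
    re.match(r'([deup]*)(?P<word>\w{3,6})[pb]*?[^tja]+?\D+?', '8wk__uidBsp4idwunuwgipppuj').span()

(0, 8)

Pattern: zero or more of one of [deup] (captured); then 3 to 6 of a word character (captured as 'word'); then zero or more of one of [pb] (lazy), then one or more of any character except [tja] (lazy); then one or more of a non-digit (lazy).
A `+?`/`*?`/`{m,n}?` starts at its minimum and grows only as far as needed for what follows to match.
`re.match` won't scan ahead — the pattern has to work from the very first character.
The match spans [0:8] → '8wk__uid'.
Captured: group 1 = '', group 2 = '8wk__u'.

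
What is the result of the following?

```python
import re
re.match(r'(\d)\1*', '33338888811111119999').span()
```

`\1` is not a pattern — it's the concrete string captured by group 1, re-applied verbatim.
With `match`, the pattern is implicitly anchored at the beginning.
The match spans [0:4] → '3333'.
Captured: group 1 = '3'.

(0, 4)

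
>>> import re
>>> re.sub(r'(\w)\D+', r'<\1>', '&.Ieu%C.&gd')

'&.<I>'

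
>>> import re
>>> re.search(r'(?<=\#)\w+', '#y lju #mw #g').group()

The lookaround is zero-width — it requires the adjacent text to match without consuming it, so the asserted text isn't part of the match.
The match spans [1:2] → 'y'.

'y'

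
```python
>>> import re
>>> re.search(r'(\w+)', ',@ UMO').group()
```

'UMO'

Pattern: one or more of a word character (captured).
`search` walks the string left to right and returns the first match it finds.
The match spans [3:6] → 'UMO'.
Captured: group 1 = 'UMO'.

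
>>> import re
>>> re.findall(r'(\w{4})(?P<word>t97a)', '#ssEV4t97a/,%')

[('sEV4', 't97a')]

The pattern matches exactly 4 of a word character (captured); then the literal 't', then the literal '97a' (captured as 'word').
Walking the string: at [2:10] match 'sEV4t97a', groups = ('sEV4', 't97a').
With 2 capturing groups, `findall` returns a 2-tuple per match.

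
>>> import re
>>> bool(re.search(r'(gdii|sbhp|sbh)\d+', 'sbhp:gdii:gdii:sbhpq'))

False

`re.search` scans for the first position where the pattern succeeds.
Here nothing in the string fits, so the call returns None, and `bool(None)` is False.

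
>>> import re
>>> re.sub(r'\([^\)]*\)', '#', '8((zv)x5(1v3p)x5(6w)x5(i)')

`sub` substitutes '#' at each match site.

'8#x5#x5#x5#'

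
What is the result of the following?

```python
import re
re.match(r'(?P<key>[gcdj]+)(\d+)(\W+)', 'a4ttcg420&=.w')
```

None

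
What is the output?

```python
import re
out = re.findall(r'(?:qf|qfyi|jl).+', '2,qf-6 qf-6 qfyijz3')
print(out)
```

Scanning left to right: at [2:19] → 'qf-6 qf-6 qfyijz3'.
With no groups in the pattern, `findall` gives back each whole match — 1 here.

['qf-6 qf-6 qfyijz3']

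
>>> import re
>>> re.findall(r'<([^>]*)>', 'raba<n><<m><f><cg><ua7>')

['n', '<m', 'f', 'cg', 'ua7']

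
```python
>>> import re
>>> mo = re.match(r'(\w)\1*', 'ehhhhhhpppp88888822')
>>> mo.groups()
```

After group 1 captures some text, `\1` only succeeds where that same text appears again.
`match` is anchored at position 0; if the pattern doesn't fit there, it returns None.
The match spans [0:1] → 'e'.
Captured: group 1 = 'e'.

('e',)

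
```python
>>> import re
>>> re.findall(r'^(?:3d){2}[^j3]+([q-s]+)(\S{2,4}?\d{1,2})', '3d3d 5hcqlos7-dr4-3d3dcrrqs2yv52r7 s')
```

[('r', '4-3')]

A non-greedy quantifier consumes as few characters as it can — just enough that the remainder of the pattern still matches from where it stops; whatever follows it matches normally.
Multiple groups make `findall` return tuples — one 2-tuple for the one match.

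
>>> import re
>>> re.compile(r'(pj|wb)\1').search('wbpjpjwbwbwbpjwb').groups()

('pj',)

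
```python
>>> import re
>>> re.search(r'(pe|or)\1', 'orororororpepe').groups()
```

`\1` has to match the exact text group 1 already captured.
`search` walks the string left to right and returns the first match it finds.
The match spans [0:4] → 'oror'.
Captured: group 1 = 'or'.

('or',)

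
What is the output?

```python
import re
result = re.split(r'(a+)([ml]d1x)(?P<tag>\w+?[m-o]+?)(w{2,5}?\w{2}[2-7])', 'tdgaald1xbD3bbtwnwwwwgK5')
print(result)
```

['tdg', 'aa', 'ld1x', 'bD3bbtwn', 'wwwwgK5', '']

The pattern matches one or more of a literal 'a' (captured); then one of [ml], then the literal 'd1x' (captured); then one or more of a word character (lazy), then one or more of a character in [m-o] (lazy) (captured as 'tag'); then 2 to 5 of a literal 'w' (lazy), then exactly 2 of a word character, then a character in [2-7] (captured).
Matches to split on: at [3:24] → 'aald1xbD3bbtwnwwwwgK5'.
The group in the pattern means `split` returns the separators' captures alongside the pieces.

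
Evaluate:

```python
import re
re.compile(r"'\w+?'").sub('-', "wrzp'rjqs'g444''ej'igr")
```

"wrzp-g444'-igr"

Matches: at [4:10] → "'rjqs'"; at [15:19] → "'ej'".
Each match is replaced by '-'.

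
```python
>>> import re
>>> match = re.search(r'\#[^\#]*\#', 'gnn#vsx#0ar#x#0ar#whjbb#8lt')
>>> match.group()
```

'#vsx#'

Unlike `match`, `search` isn't anchored — it looks for the pattern anywhere in the string.
The match spans [3:8] → '#vsx#'.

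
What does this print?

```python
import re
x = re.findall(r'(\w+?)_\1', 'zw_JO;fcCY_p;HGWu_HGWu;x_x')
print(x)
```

['HGWu', 'x']

`\1` has to match the exact text group 1 already captured.
Because there's exactly one group, `findall` drops the full match and keeps group 1 from each hit.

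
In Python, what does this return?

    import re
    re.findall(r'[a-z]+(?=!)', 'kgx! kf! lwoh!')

The lookaround is zero-width — it requires the adjacent text to match without consuming it, so the asserted text isn't part of the match.
Matches: at [0:3] → 'kgx'; at [5:7] → 'kf'; at [9:13] → 'lwoh'.
`findall` yields the raw match text (3 of them) because the pattern has no groups.

['kgx', 'kf', 'lwoh']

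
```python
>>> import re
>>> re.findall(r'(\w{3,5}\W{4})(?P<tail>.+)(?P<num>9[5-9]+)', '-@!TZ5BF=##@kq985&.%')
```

[('TZ5BF=##@', 'kq', '985')]

The pattern matches 3 to 5 of a word character, then exactly 4 of a non-word character (captured); then one or more of any character (captured as 'tail'); then a literal '9', then one or more of a character in [5-9] (captured as 'num').
Matches: at [3:17] match 'TZ5BF=##@kq985', groups = ('TZ5BF=##@', 'kq', '985').
With 3 capturing groups, `findall` returns a 3-tuple per match.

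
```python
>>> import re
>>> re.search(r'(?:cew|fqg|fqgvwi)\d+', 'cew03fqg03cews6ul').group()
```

'cew03'

Unlike `match`, `search` isn't anchored — it looks for the pattern anywhere in the string.
The match spans [0:5] → 'cew03'.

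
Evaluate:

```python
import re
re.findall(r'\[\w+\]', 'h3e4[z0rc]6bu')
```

Walking the string: at [4:10] → '[z0rc]'.
Since nothing is captured, `findall` lists the 1 matched substring directly.

['[z0rc]']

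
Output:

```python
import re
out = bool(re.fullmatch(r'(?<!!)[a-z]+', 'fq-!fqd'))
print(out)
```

False

The negative lookahead/lookbehind blocks any match where the forbidden context is present.
`re.fullmatch` is like wrapping the pattern in `^…$` (in single-line mode).
Here the pattern can't cover the whole string, so the call returns None, and `bool(None)` is False.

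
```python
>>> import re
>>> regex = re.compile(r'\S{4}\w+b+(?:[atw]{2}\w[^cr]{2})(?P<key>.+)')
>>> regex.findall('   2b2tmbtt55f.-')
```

The pattern matches exactly 4 of a non-whitespace character, then one or more of a word character, then one or more of the literal 'b'; then exactly 2 of one of [atw], then a word character, then exactly 2 of any character except [cr] (non-capturing group); then one or more of any character (captured as 'key').
Walking the string: at [3:16] match '2b2tmbtt55f.-', group 1 = '.-'.
`findall` collects group 1 from the one match (1 total).

['.-']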